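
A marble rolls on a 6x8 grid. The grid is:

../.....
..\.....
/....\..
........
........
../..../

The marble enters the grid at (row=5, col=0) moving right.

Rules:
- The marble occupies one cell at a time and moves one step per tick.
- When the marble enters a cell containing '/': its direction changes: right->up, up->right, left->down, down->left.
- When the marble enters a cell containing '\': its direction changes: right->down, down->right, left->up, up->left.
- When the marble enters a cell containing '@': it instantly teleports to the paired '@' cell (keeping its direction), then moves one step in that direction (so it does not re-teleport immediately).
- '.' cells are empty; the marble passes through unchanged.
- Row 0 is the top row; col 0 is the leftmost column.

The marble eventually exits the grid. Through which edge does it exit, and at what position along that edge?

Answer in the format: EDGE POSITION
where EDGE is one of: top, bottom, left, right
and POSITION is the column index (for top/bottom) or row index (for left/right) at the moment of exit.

Answer: left 1

Derivation:
Step 1: enter (5,0), '.' pass, move right to (5,1)
Step 2: enter (5,1), '.' pass, move right to (5,2)
Step 3: enter (5,2), '/' deflects right->up, move up to (4,2)
Step 4: enter (4,2), '.' pass, move up to (3,2)
Step 5: enter (3,2), '.' pass, move up to (2,2)
Step 6: enter (2,2), '.' pass, move up to (1,2)
Step 7: enter (1,2), '\' deflects up->left, move left to (1,1)
Step 8: enter (1,1), '.' pass, move left to (1,0)
Step 9: enter (1,0), '.' pass, move left to (1,-1)
Step 10: at (1,-1) — EXIT via left edge, pos 1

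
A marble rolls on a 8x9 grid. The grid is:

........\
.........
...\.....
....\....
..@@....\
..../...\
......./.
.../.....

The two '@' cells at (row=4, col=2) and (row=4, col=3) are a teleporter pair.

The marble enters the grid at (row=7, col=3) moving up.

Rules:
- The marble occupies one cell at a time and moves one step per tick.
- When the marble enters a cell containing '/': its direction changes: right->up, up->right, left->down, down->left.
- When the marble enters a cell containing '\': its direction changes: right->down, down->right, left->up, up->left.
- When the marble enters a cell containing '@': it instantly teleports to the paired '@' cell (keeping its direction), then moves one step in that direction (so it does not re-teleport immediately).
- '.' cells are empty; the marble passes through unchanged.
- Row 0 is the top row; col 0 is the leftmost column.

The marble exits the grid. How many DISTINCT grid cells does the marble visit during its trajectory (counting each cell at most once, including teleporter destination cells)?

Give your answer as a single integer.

Step 1: enter (7,3), '/' deflects up->right, move right to (7,4)
Step 2: enter (7,4), '.' pass, move right to (7,5)
Step 3: enter (7,5), '.' pass, move right to (7,6)
Step 4: enter (7,6), '.' pass, move right to (7,7)
Step 5: enter (7,7), '.' pass, move right to (7,8)
Step 6: enter (7,8), '.' pass, move right to (7,9)
Step 7: at (7,9) — EXIT via right edge, pos 7
Distinct cells visited: 6 (path length 6)

Answer: 6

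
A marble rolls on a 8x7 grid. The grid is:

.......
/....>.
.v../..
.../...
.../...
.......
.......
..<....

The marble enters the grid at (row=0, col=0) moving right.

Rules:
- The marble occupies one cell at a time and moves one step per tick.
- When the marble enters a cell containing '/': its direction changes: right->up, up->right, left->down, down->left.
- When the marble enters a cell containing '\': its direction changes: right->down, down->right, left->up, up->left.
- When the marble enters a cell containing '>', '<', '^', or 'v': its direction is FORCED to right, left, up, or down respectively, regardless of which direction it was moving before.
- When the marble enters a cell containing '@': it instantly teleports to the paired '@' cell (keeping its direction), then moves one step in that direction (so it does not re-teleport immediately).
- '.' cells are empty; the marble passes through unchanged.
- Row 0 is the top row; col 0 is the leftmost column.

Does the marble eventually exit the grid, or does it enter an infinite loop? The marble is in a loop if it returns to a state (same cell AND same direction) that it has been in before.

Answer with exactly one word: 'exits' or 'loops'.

Step 1: enter (0,0), '.' pass, move right to (0,1)
Step 2: enter (0,1), '.' pass, move right to (0,2)
Step 3: enter (0,2), '.' pass, move right to (0,3)
Step 4: enter (0,3), '.' pass, move right to (0,4)
Step 5: enter (0,4), '.' pass, move right to (0,5)
Step 6: enter (0,5), '.' pass, move right to (0,6)
Step 7: enter (0,6), '.' pass, move right to (0,7)
Step 8: at (0,7) — EXIT via right edge, pos 0

Answer: exits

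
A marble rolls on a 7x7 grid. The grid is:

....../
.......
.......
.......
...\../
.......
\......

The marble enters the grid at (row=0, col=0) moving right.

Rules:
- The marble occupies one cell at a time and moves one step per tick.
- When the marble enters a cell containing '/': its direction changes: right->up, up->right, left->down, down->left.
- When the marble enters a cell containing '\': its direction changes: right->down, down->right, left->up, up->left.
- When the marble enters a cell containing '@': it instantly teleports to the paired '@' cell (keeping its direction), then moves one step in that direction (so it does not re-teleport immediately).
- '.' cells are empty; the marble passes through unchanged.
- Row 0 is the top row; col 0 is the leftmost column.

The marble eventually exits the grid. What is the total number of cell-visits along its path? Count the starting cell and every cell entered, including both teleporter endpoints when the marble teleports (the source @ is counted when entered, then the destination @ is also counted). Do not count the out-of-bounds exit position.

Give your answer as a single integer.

Step 1: enter (0,0), '.' pass, move right to (0,1)
Step 2: enter (0,1), '.' pass, move right to (0,2)
Step 3: enter (0,2), '.' pass, move right to (0,3)
Step 4: enter (0,3), '.' pass, move right to (0,4)
Step 5: enter (0,4), '.' pass, move right to (0,5)
Step 6: enter (0,5), '.' pass, move right to (0,6)
Step 7: enter (0,6), '/' deflects right->up, move up to (-1,6)
Step 8: at (-1,6) — EXIT via top edge, pos 6
Path length (cell visits): 7

Answer: 7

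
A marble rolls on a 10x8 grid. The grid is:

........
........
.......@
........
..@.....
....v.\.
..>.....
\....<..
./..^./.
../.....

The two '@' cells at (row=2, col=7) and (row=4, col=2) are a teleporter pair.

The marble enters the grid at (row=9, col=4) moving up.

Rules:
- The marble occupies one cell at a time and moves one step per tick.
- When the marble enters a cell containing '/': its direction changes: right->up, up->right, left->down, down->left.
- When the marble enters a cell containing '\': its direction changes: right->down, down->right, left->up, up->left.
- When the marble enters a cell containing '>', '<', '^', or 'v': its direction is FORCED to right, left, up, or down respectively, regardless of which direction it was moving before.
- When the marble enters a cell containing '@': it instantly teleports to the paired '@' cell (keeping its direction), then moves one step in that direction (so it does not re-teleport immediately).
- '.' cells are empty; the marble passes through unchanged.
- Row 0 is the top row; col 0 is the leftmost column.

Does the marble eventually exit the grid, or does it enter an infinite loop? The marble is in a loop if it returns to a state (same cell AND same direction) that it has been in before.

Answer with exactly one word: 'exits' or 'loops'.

Step 1: enter (9,4), '.' pass, move up to (8,4)
Step 2: enter (8,4), '^' forces up->up, move up to (7,4)
Step 3: enter (7,4), '.' pass, move up to (6,4)
Step 4: enter (6,4), '.' pass, move up to (5,4)
Step 5: enter (5,4), 'v' forces up->down, move down to (6,4)
Step 6: enter (6,4), '.' pass, move down to (7,4)
Step 7: enter (7,4), '.' pass, move down to (8,4)
Step 8: enter (8,4), '^' forces down->up, move up to (7,4)
Step 9: at (7,4) dir=up — LOOP DETECTED (seen before)

Answer: loops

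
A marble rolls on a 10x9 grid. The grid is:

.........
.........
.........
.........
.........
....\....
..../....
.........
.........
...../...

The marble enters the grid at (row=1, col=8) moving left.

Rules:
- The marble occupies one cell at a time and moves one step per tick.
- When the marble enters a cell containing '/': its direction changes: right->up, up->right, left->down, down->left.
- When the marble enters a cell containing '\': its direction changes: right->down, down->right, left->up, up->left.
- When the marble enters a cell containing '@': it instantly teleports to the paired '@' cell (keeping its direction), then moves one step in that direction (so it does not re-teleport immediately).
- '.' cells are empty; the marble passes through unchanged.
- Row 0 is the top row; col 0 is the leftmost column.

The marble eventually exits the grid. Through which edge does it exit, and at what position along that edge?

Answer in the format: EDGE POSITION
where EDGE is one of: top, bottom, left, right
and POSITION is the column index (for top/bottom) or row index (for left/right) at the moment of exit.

Step 1: enter (1,8), '.' pass, move left to (1,7)
Step 2: enter (1,7), '.' pass, move left to (1,6)
Step 3: enter (1,6), '.' pass, move left to (1,5)
Step 4: enter (1,5), '.' pass, move left to (1,4)
Step 5: enter (1,4), '.' pass, move left to (1,3)
Step 6: enter (1,3), '.' pass, move left to (1,2)
Step 7: enter (1,2), '.' pass, move left to (1,1)
Step 8: enter (1,1), '.' pass, move left to (1,0)
Step 9: enter (1,0), '.' pass, move left to (1,-1)
Step 10: at (1,-1) — EXIT via left edge, pos 1

Answer: left 1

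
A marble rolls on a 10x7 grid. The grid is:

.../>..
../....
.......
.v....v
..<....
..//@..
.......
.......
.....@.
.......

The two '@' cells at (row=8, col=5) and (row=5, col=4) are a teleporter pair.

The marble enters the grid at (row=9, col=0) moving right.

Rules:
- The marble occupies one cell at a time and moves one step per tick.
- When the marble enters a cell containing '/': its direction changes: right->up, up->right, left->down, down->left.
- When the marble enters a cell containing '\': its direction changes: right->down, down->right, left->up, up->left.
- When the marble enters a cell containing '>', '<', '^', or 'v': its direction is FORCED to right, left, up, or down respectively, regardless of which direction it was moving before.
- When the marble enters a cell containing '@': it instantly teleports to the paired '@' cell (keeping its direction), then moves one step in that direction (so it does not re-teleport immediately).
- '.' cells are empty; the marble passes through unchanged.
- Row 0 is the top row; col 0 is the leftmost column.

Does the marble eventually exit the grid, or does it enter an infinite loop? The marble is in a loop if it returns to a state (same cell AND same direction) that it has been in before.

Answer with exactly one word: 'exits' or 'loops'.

Step 1: enter (9,0), '.' pass, move right to (9,1)
Step 2: enter (9,1), '.' pass, move right to (9,2)
Step 3: enter (9,2), '.' pass, move right to (9,3)
Step 4: enter (9,3), '.' pass, move right to (9,4)
Step 5: enter (9,4), '.' pass, move right to (9,5)
Step 6: enter (9,5), '.' pass, move right to (9,6)
Step 7: enter (9,6), '.' pass, move right to (9,7)
Step 8: at (9,7) — EXIT via right edge, pos 9

Answer: exits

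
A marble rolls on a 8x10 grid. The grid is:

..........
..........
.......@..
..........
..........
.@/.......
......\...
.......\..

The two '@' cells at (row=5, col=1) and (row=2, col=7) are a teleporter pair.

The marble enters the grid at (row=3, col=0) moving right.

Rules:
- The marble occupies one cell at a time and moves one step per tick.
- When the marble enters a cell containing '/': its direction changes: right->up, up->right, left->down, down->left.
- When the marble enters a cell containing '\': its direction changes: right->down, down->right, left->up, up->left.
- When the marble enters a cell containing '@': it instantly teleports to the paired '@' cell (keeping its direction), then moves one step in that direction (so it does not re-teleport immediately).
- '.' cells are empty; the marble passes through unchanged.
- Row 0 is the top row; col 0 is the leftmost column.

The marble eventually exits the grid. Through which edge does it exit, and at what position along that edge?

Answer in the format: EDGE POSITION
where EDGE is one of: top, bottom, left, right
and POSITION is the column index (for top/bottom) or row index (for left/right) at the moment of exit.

Step 1: enter (3,0), '.' pass, move right to (3,1)
Step 2: enter (3,1), '.' pass, move right to (3,2)
Step 3: enter (3,2), '.' pass, move right to (3,3)
Step 4: enter (3,3), '.' pass, move right to (3,4)
Step 5: enter (3,4), '.' pass, move right to (3,5)
Step 6: enter (3,5), '.' pass, move right to (3,6)
Step 7: enter (3,6), '.' pass, move right to (3,7)
Step 8: enter (3,7), '.' pass, move right to (3,8)
Step 9: enter (3,8), '.' pass, move right to (3,9)
Step 10: enter (3,9), '.' pass, move right to (3,10)
Step 11: at (3,10) — EXIT via right edge, pos 3

Answer: right 3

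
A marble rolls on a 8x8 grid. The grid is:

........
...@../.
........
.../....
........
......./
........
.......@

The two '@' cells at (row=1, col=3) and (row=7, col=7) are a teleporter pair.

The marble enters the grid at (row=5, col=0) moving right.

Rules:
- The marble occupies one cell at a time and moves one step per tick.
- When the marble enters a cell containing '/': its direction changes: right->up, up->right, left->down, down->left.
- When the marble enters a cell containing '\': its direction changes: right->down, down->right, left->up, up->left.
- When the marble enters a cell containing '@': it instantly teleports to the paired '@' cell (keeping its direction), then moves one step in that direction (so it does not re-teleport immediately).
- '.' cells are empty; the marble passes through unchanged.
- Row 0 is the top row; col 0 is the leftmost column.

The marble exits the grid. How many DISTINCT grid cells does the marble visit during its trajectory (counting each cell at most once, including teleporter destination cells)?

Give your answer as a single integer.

Answer: 13

Derivation:
Step 1: enter (5,0), '.' pass, move right to (5,1)
Step 2: enter (5,1), '.' pass, move right to (5,2)
Step 3: enter (5,2), '.' pass, move right to (5,3)
Step 4: enter (5,3), '.' pass, move right to (5,4)
Step 5: enter (5,4), '.' pass, move right to (5,5)
Step 6: enter (5,5), '.' pass, move right to (5,6)
Step 7: enter (5,6), '.' pass, move right to (5,7)
Step 8: enter (5,7), '/' deflects right->up, move up to (4,7)
Step 9: enter (4,7), '.' pass, move up to (3,7)
Step 10: enter (3,7), '.' pass, move up to (2,7)
Step 11: enter (2,7), '.' pass, move up to (1,7)
Step 12: enter (1,7), '.' pass, move up to (0,7)
Step 13: enter (0,7), '.' pass, move up to (-1,7)
Step 14: at (-1,7) — EXIT via top edge, pos 7
Distinct cells visited: 13 (path length 13)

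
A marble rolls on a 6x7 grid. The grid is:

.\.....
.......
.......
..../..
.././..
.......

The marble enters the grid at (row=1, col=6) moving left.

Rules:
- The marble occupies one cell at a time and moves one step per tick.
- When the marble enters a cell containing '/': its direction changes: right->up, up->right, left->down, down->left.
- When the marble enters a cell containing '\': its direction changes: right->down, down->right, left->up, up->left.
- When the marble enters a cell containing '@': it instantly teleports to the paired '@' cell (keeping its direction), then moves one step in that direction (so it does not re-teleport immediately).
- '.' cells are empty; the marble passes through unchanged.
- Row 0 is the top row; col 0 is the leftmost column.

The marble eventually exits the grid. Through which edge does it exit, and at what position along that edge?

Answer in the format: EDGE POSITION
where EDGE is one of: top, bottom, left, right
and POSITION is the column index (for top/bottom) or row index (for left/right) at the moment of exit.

Answer: left 1

Derivation:
Step 1: enter (1,6), '.' pass, move left to (1,5)
Step 2: enter (1,5), '.' pass, move left to (1,4)
Step 3: enter (1,4), '.' pass, move left to (1,3)
Step 4: enter (1,3), '.' pass, move left to (1,2)
Step 5: enter (1,2), '.' pass, move left to (1,1)
Step 6: enter (1,1), '.' pass, move left to (1,0)
Step 7: enter (1,0), '.' pass, move left to (1,-1)
Step 8: at (1,-1) — EXIT via left edge, pos 1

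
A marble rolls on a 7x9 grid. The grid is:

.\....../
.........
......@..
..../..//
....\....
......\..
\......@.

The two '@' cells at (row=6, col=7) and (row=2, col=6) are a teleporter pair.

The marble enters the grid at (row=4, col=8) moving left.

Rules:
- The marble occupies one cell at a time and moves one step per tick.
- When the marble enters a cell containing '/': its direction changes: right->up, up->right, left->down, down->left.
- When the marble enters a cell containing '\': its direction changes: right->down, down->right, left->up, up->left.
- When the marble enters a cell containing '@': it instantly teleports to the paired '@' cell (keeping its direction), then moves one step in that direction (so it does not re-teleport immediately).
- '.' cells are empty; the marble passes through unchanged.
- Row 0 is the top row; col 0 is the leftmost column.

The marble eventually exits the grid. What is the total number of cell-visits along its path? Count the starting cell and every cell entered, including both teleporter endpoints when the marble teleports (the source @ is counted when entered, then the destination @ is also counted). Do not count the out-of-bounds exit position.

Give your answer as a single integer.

Step 1: enter (4,8), '.' pass, move left to (4,7)
Step 2: enter (4,7), '.' pass, move left to (4,6)
Step 3: enter (4,6), '.' pass, move left to (4,5)
Step 4: enter (4,5), '.' pass, move left to (4,4)
Step 5: enter (4,4), '\' deflects left->up, move up to (3,4)
Step 6: enter (3,4), '/' deflects up->right, move right to (3,5)
Step 7: enter (3,5), '.' pass, move right to (3,6)
Step 8: enter (3,6), '.' pass, move right to (3,7)
Step 9: enter (3,7), '/' deflects right->up, move up to (2,7)
Step 10: enter (2,7), '.' pass, move up to (1,7)
Step 11: enter (1,7), '.' pass, move up to (0,7)
Step 12: enter (0,7), '.' pass, move up to (-1,7)
Step 13: at (-1,7) — EXIT via top edge, pos 7
Path length (cell visits): 12

Answer: 12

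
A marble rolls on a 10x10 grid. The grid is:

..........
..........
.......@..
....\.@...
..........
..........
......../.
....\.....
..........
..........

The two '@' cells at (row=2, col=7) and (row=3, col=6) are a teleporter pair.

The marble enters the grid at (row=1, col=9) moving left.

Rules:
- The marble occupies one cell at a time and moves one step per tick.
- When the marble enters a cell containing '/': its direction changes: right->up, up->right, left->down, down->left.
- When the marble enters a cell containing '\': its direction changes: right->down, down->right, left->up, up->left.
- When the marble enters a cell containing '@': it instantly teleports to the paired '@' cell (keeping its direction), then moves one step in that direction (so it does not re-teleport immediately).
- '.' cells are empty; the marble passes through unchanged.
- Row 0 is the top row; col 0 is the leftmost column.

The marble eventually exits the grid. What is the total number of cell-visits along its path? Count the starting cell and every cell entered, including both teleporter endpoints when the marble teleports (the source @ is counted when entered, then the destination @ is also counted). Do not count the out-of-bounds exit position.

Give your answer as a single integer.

Step 1: enter (1,9), '.' pass, move left to (1,8)
Step 2: enter (1,8), '.' pass, move left to (1,7)
Step 3: enter (1,7), '.' pass, move left to (1,6)
Step 4: enter (1,6), '.' pass, move left to (1,5)
Step 5: enter (1,5), '.' pass, move left to (1,4)
Step 6: enter (1,4), '.' pass, move left to (1,3)
Step 7: enter (1,3), '.' pass, move left to (1,2)
Step 8: enter (1,2), '.' pass, move left to (1,1)
Step 9: enter (1,1), '.' pass, move left to (1,0)
Step 10: enter (1,0), '.' pass, move left to (1,-1)
Step 11: at (1,-1) — EXIT via left edge, pos 1
Path length (cell visits): 10

Answer: 10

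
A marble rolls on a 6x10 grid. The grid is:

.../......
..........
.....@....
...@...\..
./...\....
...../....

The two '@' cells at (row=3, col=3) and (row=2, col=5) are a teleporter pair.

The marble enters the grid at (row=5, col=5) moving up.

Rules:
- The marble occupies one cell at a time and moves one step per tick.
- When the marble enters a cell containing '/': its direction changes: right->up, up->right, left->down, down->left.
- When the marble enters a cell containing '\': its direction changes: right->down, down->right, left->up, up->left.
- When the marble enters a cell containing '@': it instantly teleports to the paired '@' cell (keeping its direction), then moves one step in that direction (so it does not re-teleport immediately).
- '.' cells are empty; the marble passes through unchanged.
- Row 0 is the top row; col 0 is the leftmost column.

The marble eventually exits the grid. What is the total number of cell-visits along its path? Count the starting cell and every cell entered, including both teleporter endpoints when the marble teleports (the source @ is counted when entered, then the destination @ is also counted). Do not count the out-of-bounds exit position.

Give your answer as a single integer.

Step 1: enter (5,5), '/' deflects up->right, move right to (5,6)
Step 2: enter (5,6), '.' pass, move right to (5,7)
Step 3: enter (5,7), '.' pass, move right to (5,8)
Step 4: enter (5,8), '.' pass, move right to (5,9)
Step 5: enter (5,9), '.' pass, move right to (5,10)
Step 6: at (5,10) — EXIT via right edge, pos 5
Path length (cell visits): 5

Answer: 5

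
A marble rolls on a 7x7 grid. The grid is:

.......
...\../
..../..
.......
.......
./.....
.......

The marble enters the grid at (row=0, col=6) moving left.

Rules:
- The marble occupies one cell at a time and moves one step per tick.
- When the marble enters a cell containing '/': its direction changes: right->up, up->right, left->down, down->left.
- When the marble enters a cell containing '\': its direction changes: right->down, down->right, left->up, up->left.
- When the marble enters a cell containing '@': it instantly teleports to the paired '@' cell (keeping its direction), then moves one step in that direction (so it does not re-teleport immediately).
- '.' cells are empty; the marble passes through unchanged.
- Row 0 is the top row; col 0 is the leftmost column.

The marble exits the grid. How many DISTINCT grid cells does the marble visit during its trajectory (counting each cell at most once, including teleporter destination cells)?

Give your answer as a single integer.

Answer: 7

Derivation:
Step 1: enter (0,6), '.' pass, move left to (0,5)
Step 2: enter (0,5), '.' pass, move left to (0,4)
Step 3: enter (0,4), '.' pass, move left to (0,3)
Step 4: enter (0,3), '.' pass, move left to (0,2)
Step 5: enter (0,2), '.' pass, move left to (0,1)
Step 6: enter (0,1), '.' pass, move left to (0,0)
Step 7: enter (0,0), '.' pass, move left to (0,-1)
Step 8: at (0,-1) — EXIT via left edge, pos 0
Distinct cells visited: 7 (path length 7)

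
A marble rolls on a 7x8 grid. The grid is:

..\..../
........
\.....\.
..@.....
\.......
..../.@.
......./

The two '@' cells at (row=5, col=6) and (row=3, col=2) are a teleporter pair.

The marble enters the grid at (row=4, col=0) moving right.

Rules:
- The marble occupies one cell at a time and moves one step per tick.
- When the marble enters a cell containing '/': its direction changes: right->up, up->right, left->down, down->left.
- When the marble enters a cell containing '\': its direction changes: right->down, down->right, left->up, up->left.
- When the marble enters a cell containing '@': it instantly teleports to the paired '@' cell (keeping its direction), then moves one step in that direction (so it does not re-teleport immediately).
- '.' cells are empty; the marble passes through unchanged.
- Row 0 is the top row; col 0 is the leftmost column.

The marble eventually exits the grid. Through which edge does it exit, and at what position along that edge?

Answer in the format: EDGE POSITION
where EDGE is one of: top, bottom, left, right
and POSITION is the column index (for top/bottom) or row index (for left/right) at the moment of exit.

Answer: bottom 0

Derivation:
Step 1: enter (4,0), '\' deflects right->down, move down to (5,0)
Step 2: enter (5,0), '.' pass, move down to (6,0)
Step 3: enter (6,0), '.' pass, move down to (7,0)
Step 4: at (7,0) — EXIT via bottom edge, pos 0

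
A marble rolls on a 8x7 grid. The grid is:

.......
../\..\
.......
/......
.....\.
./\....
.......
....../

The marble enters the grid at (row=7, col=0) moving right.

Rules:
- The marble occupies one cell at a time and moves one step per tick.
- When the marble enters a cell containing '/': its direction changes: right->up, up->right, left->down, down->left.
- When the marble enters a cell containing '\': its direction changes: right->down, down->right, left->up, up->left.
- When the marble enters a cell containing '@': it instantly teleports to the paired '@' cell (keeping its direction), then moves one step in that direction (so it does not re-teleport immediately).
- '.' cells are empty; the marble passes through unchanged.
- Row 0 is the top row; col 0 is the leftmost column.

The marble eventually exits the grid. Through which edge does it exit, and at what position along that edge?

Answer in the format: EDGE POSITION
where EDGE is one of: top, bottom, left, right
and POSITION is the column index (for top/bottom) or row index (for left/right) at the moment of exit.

Step 1: enter (7,0), '.' pass, move right to (7,1)
Step 2: enter (7,1), '.' pass, move right to (7,2)
Step 3: enter (7,2), '.' pass, move right to (7,3)
Step 4: enter (7,3), '.' pass, move right to (7,4)
Step 5: enter (7,4), '.' pass, move right to (7,5)
Step 6: enter (7,5), '.' pass, move right to (7,6)
Step 7: enter (7,6), '/' deflects right->up, move up to (6,6)
Step 8: enter (6,6), '.' pass, move up to (5,6)
Step 9: enter (5,6), '.' pass, move up to (4,6)
Step 10: enter (4,6), '.' pass, move up to (3,6)
Step 11: enter (3,6), '.' pass, move up to (2,6)
Step 12: enter (2,6), '.' pass, move up to (1,6)
Step 13: enter (1,6), '\' deflects up->left, move left to (1,5)
Step 14: enter (1,5), '.' pass, move left to (1,4)
Step 15: enter (1,4), '.' pass, move left to (1,3)
Step 16: enter (1,3), '\' deflects left->up, move up to (0,3)
Step 17: enter (0,3), '.' pass, move up to (-1,3)
Step 18: at (-1,3) — EXIT via top edge, pos 3

Answer: top 3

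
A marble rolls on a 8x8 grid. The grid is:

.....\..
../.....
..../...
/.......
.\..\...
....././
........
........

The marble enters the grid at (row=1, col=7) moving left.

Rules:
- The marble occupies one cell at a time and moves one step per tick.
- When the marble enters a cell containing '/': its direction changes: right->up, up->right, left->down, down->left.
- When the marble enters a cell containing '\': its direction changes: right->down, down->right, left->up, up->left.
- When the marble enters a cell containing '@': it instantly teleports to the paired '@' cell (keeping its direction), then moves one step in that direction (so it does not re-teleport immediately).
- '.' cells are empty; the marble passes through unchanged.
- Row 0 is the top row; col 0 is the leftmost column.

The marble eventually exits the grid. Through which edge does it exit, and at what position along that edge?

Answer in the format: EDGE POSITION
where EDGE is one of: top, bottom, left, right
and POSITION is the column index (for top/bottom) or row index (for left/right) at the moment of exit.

Step 1: enter (1,7), '.' pass, move left to (1,6)
Step 2: enter (1,6), '.' pass, move left to (1,5)
Step 3: enter (1,5), '.' pass, move left to (1,4)
Step 4: enter (1,4), '.' pass, move left to (1,3)
Step 5: enter (1,3), '.' pass, move left to (1,2)
Step 6: enter (1,2), '/' deflects left->down, move down to (2,2)
Step 7: enter (2,2), '.' pass, move down to (3,2)
Step 8: enter (3,2), '.' pass, move down to (4,2)
Step 9: enter (4,2), '.' pass, move down to (5,2)
Step 10: enter (5,2), '.' pass, move down to (6,2)
Step 11: enter (6,2), '.' pass, move down to (7,2)
Step 12: enter (7,2), '.' pass, move down to (8,2)
Step 13: at (8,2) — EXIT via bottom edge, pos 2

Answer: bottom 2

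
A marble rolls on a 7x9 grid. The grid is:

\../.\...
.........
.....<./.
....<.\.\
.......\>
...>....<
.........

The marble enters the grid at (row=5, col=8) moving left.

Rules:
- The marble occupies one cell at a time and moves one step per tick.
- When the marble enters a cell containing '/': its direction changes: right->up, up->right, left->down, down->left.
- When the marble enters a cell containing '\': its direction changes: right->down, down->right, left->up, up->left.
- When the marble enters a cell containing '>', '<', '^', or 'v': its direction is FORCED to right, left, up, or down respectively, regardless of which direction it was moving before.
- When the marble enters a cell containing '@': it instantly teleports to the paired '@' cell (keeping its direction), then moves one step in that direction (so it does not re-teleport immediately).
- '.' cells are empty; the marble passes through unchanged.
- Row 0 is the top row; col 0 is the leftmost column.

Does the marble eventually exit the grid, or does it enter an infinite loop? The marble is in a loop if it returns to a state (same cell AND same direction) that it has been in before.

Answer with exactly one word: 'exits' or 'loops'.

Answer: loops

Derivation:
Step 1: enter (5,8), '<' forces left->left, move left to (5,7)
Step 2: enter (5,7), '.' pass, move left to (5,6)
Step 3: enter (5,6), '.' pass, move left to (5,5)
Step 4: enter (5,5), '.' pass, move left to (5,4)
Step 5: enter (5,4), '.' pass, move left to (5,3)
Step 6: enter (5,3), '>' forces left->right, move right to (5,4)
Step 7: enter (5,4), '.' pass, move right to (5,5)
Step 8: enter (5,5), '.' pass, move right to (5,6)
Step 9: enter (5,6), '.' pass, move right to (5,7)
Step 10: enter (5,7), '.' pass, move right to (5,8)
Step 11: enter (5,8), '<' forces right->left, move left to (5,7)
Step 12: at (5,7) dir=left — LOOP DETECTED (seen before)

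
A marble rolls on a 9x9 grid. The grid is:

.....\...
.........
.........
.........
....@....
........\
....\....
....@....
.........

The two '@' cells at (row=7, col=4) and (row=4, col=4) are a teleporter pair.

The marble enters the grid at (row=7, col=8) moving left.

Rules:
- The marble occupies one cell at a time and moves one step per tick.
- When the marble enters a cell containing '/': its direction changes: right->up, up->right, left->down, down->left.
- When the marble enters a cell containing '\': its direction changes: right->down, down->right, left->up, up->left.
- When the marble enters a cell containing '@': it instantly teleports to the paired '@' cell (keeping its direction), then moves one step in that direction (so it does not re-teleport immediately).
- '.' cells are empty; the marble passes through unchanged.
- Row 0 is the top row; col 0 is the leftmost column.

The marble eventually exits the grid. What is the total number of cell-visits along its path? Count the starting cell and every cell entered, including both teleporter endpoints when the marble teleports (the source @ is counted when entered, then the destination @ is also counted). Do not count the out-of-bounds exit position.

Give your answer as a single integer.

Step 1: enter (7,8), '.' pass, move left to (7,7)
Step 2: enter (7,7), '.' pass, move left to (7,6)
Step 3: enter (7,6), '.' pass, move left to (7,5)
Step 4: enter (7,5), '.' pass, move left to (7,4)
Step 5: enter (7,4), '@' teleport (7,4)->(4,4), also enter (4,4), move left to (4,3)
Step 6: enter (4,3), '.' pass, move left to (4,2)
Step 7: enter (4,2), '.' pass, move left to (4,1)
Step 8: enter (4,1), '.' pass, move left to (4,0)
Step 9: enter (4,0), '.' pass, move left to (4,-1)
Step 10: at (4,-1) — EXIT via left edge, pos 4
Path length (cell visits): 10

Answer: 10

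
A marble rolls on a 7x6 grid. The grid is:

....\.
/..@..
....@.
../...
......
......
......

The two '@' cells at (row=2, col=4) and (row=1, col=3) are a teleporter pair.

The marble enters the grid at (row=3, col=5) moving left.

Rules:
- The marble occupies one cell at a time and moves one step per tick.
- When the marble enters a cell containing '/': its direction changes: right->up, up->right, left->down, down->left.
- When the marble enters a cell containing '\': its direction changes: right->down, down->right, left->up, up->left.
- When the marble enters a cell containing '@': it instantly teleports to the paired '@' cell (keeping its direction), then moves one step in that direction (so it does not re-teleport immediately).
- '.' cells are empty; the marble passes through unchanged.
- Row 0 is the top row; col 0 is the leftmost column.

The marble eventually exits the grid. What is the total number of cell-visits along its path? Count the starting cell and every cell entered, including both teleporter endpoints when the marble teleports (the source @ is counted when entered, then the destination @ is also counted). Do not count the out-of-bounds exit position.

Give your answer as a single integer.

Step 1: enter (3,5), '.' pass, move left to (3,4)
Step 2: enter (3,4), '.' pass, move left to (3,3)
Step 3: enter (3,3), '.' pass, move left to (3,2)
Step 4: enter (3,2), '/' deflects left->down, move down to (4,2)
Step 5: enter (4,2), '.' pass, move down to (5,2)
Step 6: enter (5,2), '.' pass, move down to (6,2)
Step 7: enter (6,2), '.' pass, move down to (7,2)
Step 8: at (7,2) — EXIT via bottom edge, pos 2
Path length (cell visits): 7

Answer: 7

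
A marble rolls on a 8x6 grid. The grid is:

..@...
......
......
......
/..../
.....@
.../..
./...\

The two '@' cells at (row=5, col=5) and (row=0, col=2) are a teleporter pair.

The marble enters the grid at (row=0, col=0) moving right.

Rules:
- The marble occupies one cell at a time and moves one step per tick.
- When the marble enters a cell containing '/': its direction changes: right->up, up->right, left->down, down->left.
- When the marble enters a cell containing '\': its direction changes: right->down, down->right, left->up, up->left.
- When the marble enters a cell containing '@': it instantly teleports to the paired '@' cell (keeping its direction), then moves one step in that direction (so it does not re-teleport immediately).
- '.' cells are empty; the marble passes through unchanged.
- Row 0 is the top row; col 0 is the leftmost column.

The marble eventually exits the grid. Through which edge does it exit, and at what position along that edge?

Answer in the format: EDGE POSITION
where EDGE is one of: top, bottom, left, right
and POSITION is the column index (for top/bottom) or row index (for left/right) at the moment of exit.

Answer: right 5

Derivation:
Step 1: enter (0,0), '.' pass, move right to (0,1)
Step 2: enter (0,1), '.' pass, move right to (0,2)
Step 3: enter (0,2), '@' teleport (0,2)->(5,5), also enter (5,5), move right to (5,6)
Step 4: at (5,6) — EXIT via right edge, pos 5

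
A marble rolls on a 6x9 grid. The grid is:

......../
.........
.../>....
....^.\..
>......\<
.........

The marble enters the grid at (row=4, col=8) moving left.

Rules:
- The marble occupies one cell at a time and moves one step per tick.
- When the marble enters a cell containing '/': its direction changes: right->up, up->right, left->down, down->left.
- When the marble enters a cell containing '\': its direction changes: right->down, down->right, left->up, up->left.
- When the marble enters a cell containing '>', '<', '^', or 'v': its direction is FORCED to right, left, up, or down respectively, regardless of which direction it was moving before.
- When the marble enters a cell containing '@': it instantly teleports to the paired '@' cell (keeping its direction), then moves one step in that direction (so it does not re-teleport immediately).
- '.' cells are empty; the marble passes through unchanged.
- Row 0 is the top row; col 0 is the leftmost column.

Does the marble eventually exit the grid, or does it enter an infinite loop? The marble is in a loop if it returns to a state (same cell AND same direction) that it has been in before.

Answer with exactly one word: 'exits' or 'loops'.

Answer: exits

Derivation:
Step 1: enter (4,8), '<' forces left->left, move left to (4,7)
Step 2: enter (4,7), '\' deflects left->up, move up to (3,7)
Step 3: enter (3,7), '.' pass, move up to (2,7)
Step 4: enter (2,7), '.' pass, move up to (1,7)
Step 5: enter (1,7), '.' pass, move up to (0,7)
Step 6: enter (0,7), '.' pass, move up to (-1,7)
Step 7: at (-1,7) — EXIT via top edge, pos 7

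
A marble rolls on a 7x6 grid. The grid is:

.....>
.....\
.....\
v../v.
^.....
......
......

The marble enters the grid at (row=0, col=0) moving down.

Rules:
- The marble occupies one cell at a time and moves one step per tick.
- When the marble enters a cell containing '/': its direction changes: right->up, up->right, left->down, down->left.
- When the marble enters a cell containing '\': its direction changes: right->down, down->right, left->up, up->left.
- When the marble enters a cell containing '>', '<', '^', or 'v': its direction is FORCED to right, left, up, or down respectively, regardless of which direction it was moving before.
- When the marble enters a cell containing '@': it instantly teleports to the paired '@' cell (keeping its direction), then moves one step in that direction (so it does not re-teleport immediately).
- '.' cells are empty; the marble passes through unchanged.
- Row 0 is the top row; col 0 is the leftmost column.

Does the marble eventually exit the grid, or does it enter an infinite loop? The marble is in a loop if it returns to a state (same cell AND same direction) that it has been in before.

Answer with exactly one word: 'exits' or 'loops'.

Answer: loops

Derivation:
Step 1: enter (0,0), '.' pass, move down to (1,0)
Step 2: enter (1,0), '.' pass, move down to (2,0)
Step 3: enter (2,0), '.' pass, move down to (3,0)
Step 4: enter (3,0), 'v' forces down->down, move down to (4,0)
Step 5: enter (4,0), '^' forces down->up, move up to (3,0)
Step 6: enter (3,0), 'v' forces up->down, move down to (4,0)
Step 7: at (4,0) dir=down — LOOP DETECTED (seen before)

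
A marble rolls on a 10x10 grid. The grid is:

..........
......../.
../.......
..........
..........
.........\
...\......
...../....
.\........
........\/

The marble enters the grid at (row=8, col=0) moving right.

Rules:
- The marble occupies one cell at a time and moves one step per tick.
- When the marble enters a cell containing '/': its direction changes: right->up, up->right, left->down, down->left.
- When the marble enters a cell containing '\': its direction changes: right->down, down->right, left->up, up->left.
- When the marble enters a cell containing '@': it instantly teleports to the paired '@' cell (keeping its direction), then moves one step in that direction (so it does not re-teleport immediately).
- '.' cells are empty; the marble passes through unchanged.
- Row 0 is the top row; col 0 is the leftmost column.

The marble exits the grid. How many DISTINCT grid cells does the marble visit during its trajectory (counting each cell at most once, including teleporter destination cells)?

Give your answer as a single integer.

Answer: 3

Derivation:
Step 1: enter (8,0), '.' pass, move right to (8,1)
Step 2: enter (8,1), '\' deflects right->down, move down to (9,1)
Step 3: enter (9,1), '.' pass, move down to (10,1)
Step 4: at (10,1) — EXIT via bottom edge, pos 1
Distinct cells visited: 3 (path length 3)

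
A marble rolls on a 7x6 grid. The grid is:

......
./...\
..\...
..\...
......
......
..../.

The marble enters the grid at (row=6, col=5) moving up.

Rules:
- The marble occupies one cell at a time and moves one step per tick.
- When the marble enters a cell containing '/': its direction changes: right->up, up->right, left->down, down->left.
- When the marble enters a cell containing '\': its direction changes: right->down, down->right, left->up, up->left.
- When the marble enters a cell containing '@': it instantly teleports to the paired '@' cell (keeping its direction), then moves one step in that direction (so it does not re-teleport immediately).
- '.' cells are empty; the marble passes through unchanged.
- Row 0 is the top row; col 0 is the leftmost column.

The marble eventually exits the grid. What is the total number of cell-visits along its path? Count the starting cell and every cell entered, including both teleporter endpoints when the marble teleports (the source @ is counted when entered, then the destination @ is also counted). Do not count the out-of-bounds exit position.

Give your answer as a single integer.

Answer: 15

Derivation:
Step 1: enter (6,5), '.' pass, move up to (5,5)
Step 2: enter (5,5), '.' pass, move up to (4,5)
Step 3: enter (4,5), '.' pass, move up to (3,5)
Step 4: enter (3,5), '.' pass, move up to (2,5)
Step 5: enter (2,5), '.' pass, move up to (1,5)
Step 6: enter (1,5), '\' deflects up->left, move left to (1,4)
Step 7: enter (1,4), '.' pass, move left to (1,3)
Step 8: enter (1,3), '.' pass, move left to (1,2)
Step 9: enter (1,2), '.' pass, move left to (1,1)
Step 10: enter (1,1), '/' deflects left->down, move down to (2,1)
Step 11: enter (2,1), '.' pass, move down to (3,1)
Step 12: enter (3,1), '.' pass, move down to (4,1)
Step 13: enter (4,1), '.' pass, move down to (5,1)
Step 14: enter (5,1), '.' pass, move down to (6,1)
Step 15: enter (6,1), '.' pass, move down to (7,1)
Step 16: at (7,1) — EXIT via bottom edge, pos 1
Path length (cell visits): 15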